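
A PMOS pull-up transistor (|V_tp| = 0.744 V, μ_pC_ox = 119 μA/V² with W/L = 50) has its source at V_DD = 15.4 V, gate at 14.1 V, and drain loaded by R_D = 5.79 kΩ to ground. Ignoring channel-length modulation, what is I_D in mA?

V_SG = V_DD − V_G = 15.4 − 14.1 = 1.3 V, so V_ov = 1.3 − 0.744 = 0.556 V.
k_p = μ_pC_ox · (W/L) = 5.95 mA/V².
Assume saturation: I_D = ½ k_p V_ov² = 0.5 × 5.95 × 0.556² = 0.92 mA, giving V_SD = V_DD − I_D R_D = 15.4 − 0.92 × 5.79 = 10.1 V.
V_SD = 10.1 V ≥ V_ov = 0.556 V, confirming saturation.

I_D = 0.920 mA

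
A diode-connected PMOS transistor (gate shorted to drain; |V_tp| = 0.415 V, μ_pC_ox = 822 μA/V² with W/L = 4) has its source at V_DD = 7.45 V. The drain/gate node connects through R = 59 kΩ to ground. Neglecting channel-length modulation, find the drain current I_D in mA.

With gate tied to drain, V_SG = V_SD ≥ V_SG − |V_tp|, so the device is in saturation.
k_p = μ_pC_ox · (W/L) = 3.288 mA/V².
KCL at the drain: ½ k_p (V_SG − |V_tp|)² = (V_DD − V_SG)/R.
Let x = V_SG − 0.415. Then 97 x² + x − 7.035 = 0, giving x = 0.264 V (positive root), so V_SG = 0.679 V.
I_D = (V_DD − V_SG)/R = (7.45 − 0.679) / 59 = 0.115 mA.

I_D = 0.115 mA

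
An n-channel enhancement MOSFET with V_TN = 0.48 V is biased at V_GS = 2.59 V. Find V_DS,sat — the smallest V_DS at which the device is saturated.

The boundary between triode and saturation is V_DS = V_GS − V_TN = V_ov.
V_ov = 2.59 − 0.48 = 2.11 V.

V_DS,sat = 2.11 V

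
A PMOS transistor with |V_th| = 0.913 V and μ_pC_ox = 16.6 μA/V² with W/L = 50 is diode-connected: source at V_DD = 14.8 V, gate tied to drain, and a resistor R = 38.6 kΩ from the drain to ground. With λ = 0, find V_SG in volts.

With gate tied to drain, V_SG = V_SD ≥ V_SG − |V_th|, so the device is in saturation.
k_p = μ_pC_ox · (W/L) = 0.83 mA/V².
KCL at the drain: ½ k_p (V_SG − |V_th|)² = (V_DD − V_SG)/R.
Let x = V_SG − 0.913. Then 16 x² + x − 13.89 = 0, giving x = 0.9 V (positive root), so V_SG = 1.81 V.
I_D = (V_DD − V_SG)/R = (14.8 − 1.81) / 38.6 = 0.336 mA.

V_SG = 1.81 V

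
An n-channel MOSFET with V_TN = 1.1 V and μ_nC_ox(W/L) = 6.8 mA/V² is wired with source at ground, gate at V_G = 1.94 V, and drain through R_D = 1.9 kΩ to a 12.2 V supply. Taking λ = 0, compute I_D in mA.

V_GS = V_G = 1.94 V, so V_ov = 1.94 − 1.1 = 0.84 V.
Assume saturation: I_D = ½ k_n V_ov² = 0.5 × 6.8 × 0.84² = 2.4 mA, giving V_DS = V_DD − I_D R_D = 12.2 − 2.4 × 1.9 = 7.64 V.
V_DS = 7.64 V ≥ V_ov = 0.84 V, confirming saturation.

I_D = 2.40 mA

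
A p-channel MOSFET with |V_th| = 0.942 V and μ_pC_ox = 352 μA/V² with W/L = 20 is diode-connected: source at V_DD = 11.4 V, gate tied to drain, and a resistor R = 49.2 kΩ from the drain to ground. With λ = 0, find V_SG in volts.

With gate tied to drain, V_SG = V_SD ≥ V_SG − |V_th|, so the device is in saturation.
k_p = μ_pC_ox · (W/L) = 7.04 mA/V².
KCL at the drain: ½ k_p (V_SG − |V_th|)² = (V_DD − V_SG)/R.
Let x = V_SG − 0.942. Then 173 x² + x − 10.46 = 0, giving x = 0.243 V (positive root), so V_SG = 1.18 V.
I_D = (V_DD − V_SG)/R = (11.4 − 1.18) / 49.2 = 0.208 mA.

V_SG = 1.18 V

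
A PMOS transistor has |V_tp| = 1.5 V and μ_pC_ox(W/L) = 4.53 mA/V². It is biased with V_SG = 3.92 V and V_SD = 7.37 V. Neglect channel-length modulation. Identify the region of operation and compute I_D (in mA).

V_ov = V_SG − |V_tp| = 3.92 − 1.5 = 2.42 V.
Since V_SD = 7.37 V ≥ V_ov = 2.42 V, the device is in saturation.
I_D = ½ k_p V_ov² = 0.5 × 4.53 × 2.42² = 13.3 mA.

Saturation; I_D = 13.3 mA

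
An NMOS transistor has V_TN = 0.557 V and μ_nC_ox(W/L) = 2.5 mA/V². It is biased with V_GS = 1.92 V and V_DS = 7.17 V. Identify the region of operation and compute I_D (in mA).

V_ov = V_GS − V_TN = 1.92 − 0.557 = 1.36 V.
Since V_DS = 7.17 V ≥ V_ov = 1.36 V, the device is in saturation.
I_D = ½ k_n V_ov² = 0.5 × 2.5 × 1.36² = 2.32 mA.

Saturation; I_D = 2.32 mA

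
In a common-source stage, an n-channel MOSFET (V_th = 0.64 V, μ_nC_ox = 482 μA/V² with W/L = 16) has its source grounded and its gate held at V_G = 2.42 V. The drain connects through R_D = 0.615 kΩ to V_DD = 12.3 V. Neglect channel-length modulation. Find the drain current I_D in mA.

V_GS = V_G = 2.42 V, so V_ov = 2.42 − 0.64 = 1.78 V.
k_n = μ_nC_ox · (W/L) = 7.712 mA/V².
Assume saturation: I_D = ½ k_n V_ov² = 0.5 × 7.712 × 1.78² = 12.2 mA, giving V_DS = V_DD − I_D R_D = 12.3 − 12.2 × 0.615 = 4.79 V.
V_DS = 4.79 V ≥ V_ov = 1.78 V, confirming saturation.

I_D = 12.2 mA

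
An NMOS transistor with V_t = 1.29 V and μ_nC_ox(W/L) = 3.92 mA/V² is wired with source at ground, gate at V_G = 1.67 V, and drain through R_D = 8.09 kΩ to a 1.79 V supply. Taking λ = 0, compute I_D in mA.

V_GS = V_G = 1.67 V, so V_ov = 1.67 − 1.29 = 0.38 V.
Assume saturation: I_D = ½ k_n V_ov² = 0.5 × 3.92 × 0.38² = 0.283 mA, giving V_DS = V_DD − I_D R_D = 1.79 − 0.283 × 8.09 = -0.5 V.
But -0.5 V < V_ov = 0.38 V, so the device is actually in triode.
In triode I_D = k_n[V_ov V_DS − ½ V_DS²] and I_D = (V_DD − V_DS)/R_D. Equating: 15.9 V_DS² − 13.05 V_DS + 1.79 = 0, giving V_DS = 0.174 V (the root below V_ov).
I_D = (1.79 − 0.174) / 8.09 = 0.2 mA.

I_D = 0.200 mA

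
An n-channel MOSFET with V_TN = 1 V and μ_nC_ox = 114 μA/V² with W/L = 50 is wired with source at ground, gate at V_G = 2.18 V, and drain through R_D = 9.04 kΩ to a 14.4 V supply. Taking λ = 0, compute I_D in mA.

V_GS = V_G = 2.18 V, so V_ov = 2.18 − 1 = 1.18 V.
k_n = μ_nC_ox · (W/L) = 5.7 mA/V².
Assume saturation: I_D = ½ k_n V_ov² = 0.5 × 5.7 × 1.18² = 3.97 mA, giving V_DS = V_DD − I_D R_D = 14.4 − 3.97 × 9.04 = -21.5 V.
But -21.5 V < V_ov = 1.18 V, so the device is actually in triode.
In triode I_D = k_n[V_ov V_DS − ½ V_DS²] and I_D = (V_DD − V_DS)/R_D. Equating: 25.8 V_DS² − 61.8 V_DS + 14.4 = 0, giving V_DS = 0.262 V (the root below V_ov).
I_D = (14.4 − 0.262) / 9.04 = 1.56 mA.

I_D = 1.56 mA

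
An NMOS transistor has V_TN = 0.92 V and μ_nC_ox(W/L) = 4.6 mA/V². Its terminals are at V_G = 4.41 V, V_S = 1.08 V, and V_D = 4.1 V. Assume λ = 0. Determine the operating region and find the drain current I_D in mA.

V_GS = V_G − V_S = 4.41 − 1.08 = 3.33 V; V_DS = V_D − V_S = 4.1 − 1.08 = 3.02 V.
V_ov = V_GS − V_TN = 3.33 − 0.92 = 2.41 V.
Since V_DS = 3.02 V ≥ V_ov = 2.41 V, the device is in saturation.
I_D = ½ k_n V_ov² = 0.5 × 4.6 × 2.41² = 13.4 mA.

Saturation; I_D = 13.4 mA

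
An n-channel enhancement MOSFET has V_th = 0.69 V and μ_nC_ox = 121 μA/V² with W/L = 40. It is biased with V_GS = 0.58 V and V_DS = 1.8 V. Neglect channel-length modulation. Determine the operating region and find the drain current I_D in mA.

Cutoff; I_D = 0 mA

V_GS = 0.58 V < V_th = 0.69 V, so the transistor is in cutoff.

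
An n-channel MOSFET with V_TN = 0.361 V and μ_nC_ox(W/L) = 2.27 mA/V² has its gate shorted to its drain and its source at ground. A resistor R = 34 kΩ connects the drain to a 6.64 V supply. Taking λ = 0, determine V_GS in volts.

With gate tied to drain, V_GS = V_DS ≥ V_GS − V_TN, so the device is in saturation.
KCL at the drain: ½ k_n (V_GS − V_TN)² = (V_DD − V_GS)/R.
Let x = V_GS − 0.361. Then 38.6 x² + x − 6.279 = 0, giving x = 0.391 V (positive root), so V_GS = 0.752 V.
I_D = (V_DD − V_GS)/R = (6.64 − 0.752) / 34 = 0.173 mA.

V_GS = 0.752 V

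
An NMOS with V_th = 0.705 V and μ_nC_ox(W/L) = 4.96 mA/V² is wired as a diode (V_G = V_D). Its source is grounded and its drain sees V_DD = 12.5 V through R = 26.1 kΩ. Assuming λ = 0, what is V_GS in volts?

With gate tied to drain, V_GS = V_DS ≥ V_GS − V_th, so the device is in saturation.
KCL at the drain: ½ k_n (V_GS − V_th)² = (V_DD − V_GS)/R.
Let x = V_GS − 0.705. Then 64.7 x² + x − 11.79 = 0, giving x = 0.419 V (positive root), so V_GS = 1.12 V.
I_D = (V_DD − V_GS)/R = (12.5 − 1.12) / 26.1 = 0.436 mA.

V_GS = 1.12 V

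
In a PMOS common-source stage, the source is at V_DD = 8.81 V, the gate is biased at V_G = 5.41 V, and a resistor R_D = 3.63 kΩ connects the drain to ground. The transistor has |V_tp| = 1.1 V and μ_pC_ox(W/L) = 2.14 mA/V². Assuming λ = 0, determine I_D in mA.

I_D = 2.28 mA

V_SG = V_DD − V_G = 8.81 − 5.41 = 3.4 V, so V_ov = 3.4 − 1.1 = 2.3 V.
Assume saturation: I_D = ½ k_p V_ov² = 0.5 × 2.14 × 2.3² = 5.66 mA, giving V_SD = V_DD − I_D R_D = 8.81 − 5.66 × 3.63 = -11.7 V.
But -11.7 V < V_ov = 2.3 V, so the device is actually in triode.
In triode I_D = k_p[V_ov V_SD − ½ V_SD²] and I_D = (V_DD − V_SD)/R_D. Equating: 3.88 V_SD² − 18.87 V_SD + 8.81 = 0, giving V_SD = 0.523 V (the root below V_ov).
I_D = (8.81 − 0.523) / 3.63 = 2.28 mA.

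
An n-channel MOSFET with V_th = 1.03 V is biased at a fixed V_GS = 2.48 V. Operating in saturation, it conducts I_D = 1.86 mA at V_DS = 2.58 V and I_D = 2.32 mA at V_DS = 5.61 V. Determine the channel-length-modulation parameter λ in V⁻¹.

λ = 0.103 V⁻¹

With V_GS fixed, I_D ∝ (1 + λ V_DS) in saturation, so I_D2/I_D1 = (1 + λ V_DS2)/(1 + λ V_DS1).
2.32/1.86 = 1.247 = (1 + 5.61 λ)/(1 + 2.58 λ).
Solving: λ (I_D1 V_DS2 − I_D2 V_DS1) = I_D2 − I_D1, so λ = (2.32 − 1.86) / (1.86 × 5.61 − 2.32 × 2.58) = 0.46 / 4.45 = 0.103 V⁻¹.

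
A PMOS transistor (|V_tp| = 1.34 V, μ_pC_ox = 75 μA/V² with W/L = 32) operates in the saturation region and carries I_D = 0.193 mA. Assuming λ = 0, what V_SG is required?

k_p = μ_pC_ox · (W/L) = 2.4 mA/V².
In saturation I_D = ½ k_p (V_SG − |V_tp|)², so V_SG − |V_tp| = √(2 I_D / k_p) = √(2 × 0.193 / 2.4) = 0.401 V.
V_SG = 1.34 + 0.401 = 1.74 V.

V_SG = 1.74 V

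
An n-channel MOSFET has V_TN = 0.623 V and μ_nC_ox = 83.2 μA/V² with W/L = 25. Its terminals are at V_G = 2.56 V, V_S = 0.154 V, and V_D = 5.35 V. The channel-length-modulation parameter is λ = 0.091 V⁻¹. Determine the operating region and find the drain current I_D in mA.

Saturation; I_D = 4.87 mA

V_GS = V_G − V_S = 2.56 − 0.154 = 2.41 V; V_DS = V_D − V_S = 5.35 − 0.154 = 5.2 V.
k_n = μ_nC_ox · (W/L) = 2.08 mA/V².
V_ov = V_GS − V_TN = 2.41 − 0.623 = 1.78 V.
Since V_DS = 5.2 V ≥ V_ov = 1.78 V, the device is in saturation.
I_D = ½ k_n V_ov² (1 + λ V_DS) = 0.5 × 2.08 × 1.78² × (1 + 0.091 × 5.2) = 4.87 mA.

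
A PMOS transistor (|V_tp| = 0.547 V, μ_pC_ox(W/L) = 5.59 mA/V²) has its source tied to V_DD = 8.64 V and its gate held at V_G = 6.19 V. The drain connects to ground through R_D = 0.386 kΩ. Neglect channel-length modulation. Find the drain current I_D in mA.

I_D = 10.1 mA

V_SG = V_DD − V_G = 8.64 − 6.19 = 2.45 V, so V_ov = 2.45 − 0.547 = 1.9 V.
Assume saturation: I_D = ½ k_p V_ov² = 0.5 × 5.59 × 1.9² = 10.1 mA, giving V_SD = V_DD − I_D R_D = 8.64 − 10.1 × 0.386 = 4.73 V.
V_SD = 4.73 V ≥ V_ov = 1.9 V, confirming saturation.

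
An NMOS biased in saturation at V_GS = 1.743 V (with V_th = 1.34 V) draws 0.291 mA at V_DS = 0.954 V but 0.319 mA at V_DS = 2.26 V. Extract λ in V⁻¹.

With V_GS fixed, I_D ∝ (1 + λ V_DS) in saturation, so I_D2/I_D1 = (1 + λ V_DS2)/(1 + λ V_DS1).
0.319/0.291 = 1.096 = (1 + 2.26 λ)/(1 + 0.954 λ).
Solving: λ (I_D1 V_DS2 − I_D2 V_DS1) = I_D2 − I_D1, so λ = (0.319 − 0.291) / (0.291 × 2.26 − 0.319 × 0.954) = 0.028 / 0.353 = 0.0792 V⁻¹.

λ = 0.0792 V⁻¹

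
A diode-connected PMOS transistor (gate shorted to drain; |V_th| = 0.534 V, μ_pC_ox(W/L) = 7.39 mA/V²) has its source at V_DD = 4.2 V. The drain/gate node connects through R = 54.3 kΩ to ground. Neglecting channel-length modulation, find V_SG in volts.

V_SG = 0.667 V

With gate tied to drain, V_SG = V_SD ≥ V_SG − |V_th|, so the device is in saturation.
KCL at the drain: ½ k_p (V_SG − |V_th|)² = (V_DD − V_SG)/R.
Let x = V_SG − 0.534. Then 201 x² + x − 3.666 = 0, giving x = 0.133 V (positive root), so V_SG = 0.667 V.
I_D = (V_DD − V_SG)/R = (4.2 − 0.667) / 54.3 = 0.0651 mA.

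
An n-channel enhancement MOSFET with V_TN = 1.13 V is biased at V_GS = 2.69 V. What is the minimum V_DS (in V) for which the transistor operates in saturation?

V_DS,sat = 1.56 V

The boundary between triode and saturation is V_DS = V_GS − V_TN = V_ov.
V_ov = 2.69 − 1.13 = 1.56 V.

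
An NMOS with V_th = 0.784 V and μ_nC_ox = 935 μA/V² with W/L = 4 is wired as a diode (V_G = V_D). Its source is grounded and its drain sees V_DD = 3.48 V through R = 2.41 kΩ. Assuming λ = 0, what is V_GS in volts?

V_GS = 1.45 V

With gate tied to drain, V_GS = V_DS ≥ V_GS − V_th, so the device is in saturation.
k_n = μ_nC_ox · (W/L) = 3.74 mA/V².
KCL at the drain: ½ k_n (V_GS − V_th)² = (V_DD − V_GS)/R.
Let x = V_GS − 0.784. Then 4.51 x² + x − 2.696 = 0, giving x = 0.67 V (positive root), so V_GS = 1.45 V.
I_D = (V_DD − V_GS)/R = (3.48 − 1.45) / 2.41 = 0.84 mA.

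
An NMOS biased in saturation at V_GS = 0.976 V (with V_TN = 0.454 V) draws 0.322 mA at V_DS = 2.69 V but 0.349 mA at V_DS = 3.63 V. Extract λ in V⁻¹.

λ = 0.117 V⁻¹

With V_GS fixed, I_D ∝ (1 + λ V_DS) in saturation, so I_D2/I_D1 = (1 + λ V_DS2)/(1 + λ V_DS1).
0.349/0.322 = 1.084 = (1 + 3.63 λ)/(1 + 2.69 λ).
Solving: λ (I_D1 V_DS2 − I_D2 V_DS1) = I_D2 − I_D1, so λ = (0.349 − 0.322) / (0.322 × 3.63 − 0.349 × 2.69) = 0.027 / 0.23 = 0.117 V⁻¹.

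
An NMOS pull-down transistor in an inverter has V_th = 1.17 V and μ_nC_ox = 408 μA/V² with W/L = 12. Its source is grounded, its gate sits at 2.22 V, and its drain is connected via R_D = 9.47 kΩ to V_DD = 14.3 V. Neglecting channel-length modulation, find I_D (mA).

I_D = 1.47 mA

V_GS = V_G = 2.22 V, so V_ov = 2.22 − 1.17 = 1.05 V.
k_n = μ_nC_ox · (W/L) = 4.896 mA/V².
Assume saturation: I_D = ½ k_n V_ov² = 0.5 × 4.896 × 1.05² = 2.7 mA, giving V_DS = V_DD − I_D R_D = 14.3 − 2.7 × 9.47 = -11.3 V.
But -11.3 V < V_ov = 1.05 V, so the device is actually in triode.
In triode I_D = k_n[V_ov V_DS − ½ V_DS²] and I_D = (V_DD − V_DS)/R_D. Equating: 23.2 V_DS² − 49.68 V_DS + 14.3 = 0, giving V_DS = 0.343 V (the root below V_ov).
I_D = (14.3 − 0.343) / 9.47 = 1.47 mA.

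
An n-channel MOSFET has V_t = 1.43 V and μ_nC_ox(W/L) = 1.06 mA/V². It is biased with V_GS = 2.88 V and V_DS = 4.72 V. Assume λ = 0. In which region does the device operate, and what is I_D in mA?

Saturation; I_D = 1.11 mA

V_ov = V_GS − V_t = 2.88 − 1.43 = 1.45 V.
Since V_DS = 4.72 V ≥ V_ov = 1.45 V, the device is in saturation.
I_D = ½ k_n V_ov² = 0.5 × 1.06 × 1.45² = 1.11 mA.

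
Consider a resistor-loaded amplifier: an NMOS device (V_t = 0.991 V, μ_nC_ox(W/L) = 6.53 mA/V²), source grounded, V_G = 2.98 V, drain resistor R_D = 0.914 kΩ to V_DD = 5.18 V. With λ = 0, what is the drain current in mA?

V_GS = V_G = 2.98 V, so V_ov = 2.98 − 0.991 = 1.99 V.
Assume saturation: I_D = ½ k_n V_ov² = 0.5 × 6.53 × 1.99² = 12.9 mA, giving V_DS = V_DD − I_D R_D = 5.18 − 12.9 × 0.914 = -6.63 V.
But -6.63 V < V_ov = 1.99 V, so the device is actually in triode.
In triode I_D = k_n[V_ov V_DS − ½ V_DS²] and I_D = (V_DD − V_DS)/R_D. Equating: 2.98 V_DS² − 12.87 V_DS + 5.18 = 0, giving V_DS = 0.449 V (the root below V_ov).
I_D = (5.18 − 0.449) / 0.914 = 5.18 mA.

I_D = 5.18 mA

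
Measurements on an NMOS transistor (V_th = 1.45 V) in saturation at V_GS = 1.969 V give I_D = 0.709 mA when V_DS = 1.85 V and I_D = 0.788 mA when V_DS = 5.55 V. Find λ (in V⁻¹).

λ = 0.0319 V⁻¹

With V_GS fixed, I_D ∝ (1 + λ V_DS) in saturation, so I_D2/I_D1 = (1 + λ V_DS2)/(1 + λ V_DS1).
0.788/0.709 = 1.111 = (1 + 5.55 λ)/(1 + 1.85 λ).
Solving: λ (I_D1 V_DS2 − I_D2 V_DS1) = I_D2 − I_D1, so λ = (0.788 − 0.709) / (0.709 × 5.55 − 0.788 × 1.85) = 0.079 / 2.48 = 0.0319 V⁻¹.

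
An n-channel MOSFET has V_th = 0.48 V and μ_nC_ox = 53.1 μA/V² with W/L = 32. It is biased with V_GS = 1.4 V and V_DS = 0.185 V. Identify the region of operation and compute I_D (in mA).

k_n = μ_nC_ox · (W/L) = 1.699 mA/V².
V_ov = V_GS − V_th = 1.4 − 0.48 = 0.92 V.
Since V_DS = 0.185 V < V_ov = 0.92 V, the device is in the triode region.
I_D = k_n [V_ov · V_DS − ½ V_DS²] = 1.699 × [0.92 × 0.185 − 0.5 × 0.185²] = 0.26 mA.

Triode; I_D = 0.260 mA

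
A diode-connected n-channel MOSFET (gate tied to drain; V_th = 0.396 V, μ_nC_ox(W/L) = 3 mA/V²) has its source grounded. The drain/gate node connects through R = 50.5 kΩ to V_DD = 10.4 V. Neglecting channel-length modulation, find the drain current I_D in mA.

With gate tied to drain, V_GS = V_DS ≥ V_GS − V_th, so the device is in saturation.
KCL at the drain: ½ k_n (V_GS − V_th)² = (V_DD − V_GS)/R.
Let x = V_GS − 0.396. Then 75.8 x² + x − 10 = 0, giving x = 0.357 V (positive root), so V_GS = 0.753 V.
I_D = (V_DD − V_GS)/R = (10.4 − 0.753) / 50.5 = 0.191 mA.

I_D = 0.191 mA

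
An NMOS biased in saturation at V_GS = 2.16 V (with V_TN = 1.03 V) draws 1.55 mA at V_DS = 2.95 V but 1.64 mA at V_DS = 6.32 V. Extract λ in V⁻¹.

λ = 0.0182 V⁻¹

With V_GS fixed, I_D ∝ (1 + λ V_DS) in saturation, so I_D2/I_D1 = (1 + λ V_DS2)/(1 + λ V_DS1).
1.64/1.55 = 1.058 = (1 + 6.32 λ)/(1 + 2.95 λ).
Solving: λ (I_D1 V_DS2 − I_D2 V_DS1) = I_D2 − I_D1, so λ = (1.64 − 1.55) / (1.55 × 6.32 − 1.64 × 2.95) = 0.09 / 4.96 = 0.0182 V⁻¹.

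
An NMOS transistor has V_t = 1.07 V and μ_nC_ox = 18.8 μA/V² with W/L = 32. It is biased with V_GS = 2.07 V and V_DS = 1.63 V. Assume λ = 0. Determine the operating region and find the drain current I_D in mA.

Saturation; I_D = 0.301 mA

k_n = μ_nC_ox · (W/L) = 0.6016 mA/V².
V_ov = V_GS − V_t = 2.07 − 1.07 = 1 V.
Since V_DS = 1.63 V ≥ V_ov = 1 V, the device is in saturation.
I_D = ½ k_n V_ov² = 0.5 × 0.6016 × 1² = 0.301 mA.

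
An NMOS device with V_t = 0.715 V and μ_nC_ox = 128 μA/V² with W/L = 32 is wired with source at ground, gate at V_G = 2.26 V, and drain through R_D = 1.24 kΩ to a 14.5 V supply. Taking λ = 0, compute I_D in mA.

V_GS = V_G = 2.26 V, so V_ov = 2.26 − 0.715 = 1.54 V.
k_n = μ_nC_ox · (W/L) = 4.096 mA/V².
Assume saturation: I_D = ½ k_n V_ov² = 0.5 × 4.096 × 1.54² = 4.89 mA, giving V_DS = V_DD − I_D R_D = 14.5 − 4.89 × 1.24 = 8.44 V.
V_DS = 8.44 V ≥ V_ov = 1.54 V, confirming saturation.

I_D = 4.89 mA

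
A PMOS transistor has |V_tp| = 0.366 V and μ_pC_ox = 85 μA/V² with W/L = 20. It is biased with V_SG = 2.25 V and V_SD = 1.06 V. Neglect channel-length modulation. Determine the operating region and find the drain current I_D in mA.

k_p = μ_pC_ox · (W/L) = 1.7 mA/V².
V_ov = V_SG − |V_tp| = 2.25 − 0.366 = 1.88 V.
Since V_SD = 1.06 V < V_ov = 1.88 V, the device is in the triode region.
I_D = k_p [V_ov · V_SD − ½ V_SD²] = 1.7 × [1.88 × 1.06 − 0.5 × 1.06²] = 2.44 mA.

Triode; I_D = 2.44 mA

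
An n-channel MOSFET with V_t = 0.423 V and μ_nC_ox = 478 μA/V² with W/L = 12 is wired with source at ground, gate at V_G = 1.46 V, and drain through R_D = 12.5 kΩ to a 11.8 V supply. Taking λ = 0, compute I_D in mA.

V_GS = V_G = 1.46 V, so V_ov = 1.46 − 0.423 = 1.04 V.
k_n = μ_nC_ox · (W/L) = 5.736 mA/V².
Assume saturation: I_D = ½ k_n V_ov² = 0.5 × 5.736 × 1.04² = 3.08 mA, giving V_DS = V_DD − I_D R_D = 11.8 − 3.08 × 12.5 = -26.8 V.
But -26.8 V < V_ov = 1.04 V, so the device is actually in triode.
In triode I_D = k_n[V_ov V_DS − ½ V_DS²] and I_D = (V_DD − V_DS)/R_D. Equating: 35.9 V_DS² − 75.35 V_DS + 11.8 = 0, giving V_DS = 0.17 V (the root below V_ov).
I_D = (11.8 − 0.17) / 12.5 = 0.93 mA.

I_D = 0.930 mA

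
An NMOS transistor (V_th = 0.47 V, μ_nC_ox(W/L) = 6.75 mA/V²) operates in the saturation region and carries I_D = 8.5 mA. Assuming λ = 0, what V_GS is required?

In saturation I_D = ½ k_n (V_GS − V_th)², so V_GS − V_th = √(2 I_D / k_n) = √(2 × 8.5 / 6.75) = 1.59 V.
V_GS = 0.47 + 1.59 = 2.06 V.

V_GS = 2.06 V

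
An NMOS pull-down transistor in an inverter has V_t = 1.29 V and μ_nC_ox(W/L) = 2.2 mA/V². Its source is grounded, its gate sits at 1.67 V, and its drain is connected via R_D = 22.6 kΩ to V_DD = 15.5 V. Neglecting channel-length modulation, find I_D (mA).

V_GS = V_G = 1.67 V, so V_ov = 1.67 − 1.29 = 0.38 V.
Assume saturation: I_D = ½ k_n V_ov² = 0.5 × 2.2 × 0.38² = 0.159 mA, giving V_DS = V_DD − I_D R_D = 15.5 − 0.159 × 22.6 = 11.9 V.
V_DS = 11.9 V ≥ V_ov = 0.38 V, confirming saturation.

I_D = 0.159 mA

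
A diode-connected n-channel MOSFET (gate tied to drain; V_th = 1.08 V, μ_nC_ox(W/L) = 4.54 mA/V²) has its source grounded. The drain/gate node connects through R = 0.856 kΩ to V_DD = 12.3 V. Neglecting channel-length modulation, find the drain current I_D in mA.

I_D = 10.6 mA

With gate tied to drain, V_GS = V_DS ≥ V_GS − V_th, so the device is in saturation.
KCL at the drain: ½ k_n (V_GS − V_th)² = (V_DD − V_GS)/R.
Let x = V_GS − 1.08. Then 1.94 x² + x − 11.22 = 0, giving x = 2.16 V (positive root), so V_GS = 3.24 V.
I_D = (V_DD − V_GS)/R = (12.3 − 3.24) / 0.856 = 10.6 mA.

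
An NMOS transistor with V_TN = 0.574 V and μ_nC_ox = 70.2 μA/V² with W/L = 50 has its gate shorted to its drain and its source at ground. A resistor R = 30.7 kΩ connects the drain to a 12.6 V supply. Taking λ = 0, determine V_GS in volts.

V_GS = 1.04 V

With gate tied to drain, V_GS = V_DS ≥ V_GS − V_TN, so the device is in saturation.
k_n = μ_nC_ox · (W/L) = 3.51 mA/V².
KCL at the drain: ½ k_n (V_GS − V_TN)² = (V_DD − V_GS)/R.
Let x = V_GS − 0.574. Then 53.9 x² + x − 12.03 = 0, giving x = 0.463 V (positive root), so V_GS = 1.04 V.
I_D = (V_DD − V_GS)/R = (12.6 − 1.04) / 30.7 = 0.377 mA.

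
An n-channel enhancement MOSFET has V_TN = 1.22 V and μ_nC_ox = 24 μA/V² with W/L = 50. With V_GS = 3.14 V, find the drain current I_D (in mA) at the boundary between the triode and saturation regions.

I_D = 2.21 mA

At the boundary V_DS = V_ov = V_GS − V_TN = 3.14 − 1.22 = 1.92 V.
k_n = μ_nC_ox · (W/L) = 1.2 mA/V².
I_D = ½ k_n V_ov² = 0.5 × 1.2 × 1.92² = 2.21 mA.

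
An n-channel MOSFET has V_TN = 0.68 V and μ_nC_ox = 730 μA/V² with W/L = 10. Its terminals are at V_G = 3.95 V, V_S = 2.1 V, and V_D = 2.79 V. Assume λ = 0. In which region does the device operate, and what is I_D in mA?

Triode; I_D = 4.16 mA

V_GS = V_G − V_S = 3.95 − 2.1 = 1.85 V; V_DS = V_D − V_S = 2.79 − 2.1 = 0.69 V.
k_n = μ_nC_ox · (W/L) = 7.3 mA/V².
V_ov = V_GS − V_TN = 1.85 − 0.68 = 1.17 V.
Since V_DS = 0.69 V < V_ov = 1.17 V, the device is in the triode region.
I_D = k_n [V_ov · V_DS − ½ V_DS²] = 7.3 × [1.17 × 0.69 − 0.5 × 0.69²] = 4.16 mA.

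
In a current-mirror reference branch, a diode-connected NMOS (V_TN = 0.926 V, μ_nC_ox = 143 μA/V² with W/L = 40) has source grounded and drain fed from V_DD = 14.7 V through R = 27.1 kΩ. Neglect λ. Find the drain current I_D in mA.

I_D = 0.493 mA

With gate tied to drain, V_GS = V_DS ≥ V_GS − V_TN, so the device is in saturation.
k_n = μ_nC_ox · (W/L) = 5.72 mA/V².
KCL at the drain: ½ k_n (V_GS − V_TN)² = (V_DD − V_GS)/R.
Let x = V_GS − 0.926. Then 77.5 x² + x − 13.77 = 0, giving x = 0.415 V (positive root), so V_GS = 1.34 V.
I_D = (V_DD − V_GS)/R = (14.7 − 1.34) / 27.1 = 0.493 mA.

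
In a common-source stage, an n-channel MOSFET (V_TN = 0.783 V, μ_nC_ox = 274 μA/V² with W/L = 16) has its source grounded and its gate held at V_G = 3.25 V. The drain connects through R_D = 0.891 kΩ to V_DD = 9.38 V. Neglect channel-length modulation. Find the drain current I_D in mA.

I_D = 9.29 mA

V_GS = V_G = 3.25 V, so V_ov = 3.25 − 0.783 = 2.47 V.
k_n = μ_nC_ox · (W/L) = 4.384 mA/V².
Assume saturation: I_D = ½ k_n V_ov² = 0.5 × 4.384 × 2.47² = 13.3 mA, giving V_DS = V_DD − I_D R_D = 9.38 − 13.3 × 0.891 = -2.51 V.
But -2.51 V < V_ov = 2.47 V, so the device is actually in triode.
In triode I_D = k_n[V_ov V_DS − ½ V_DS²] and I_D = (V_DD − V_DS)/R_D. Equating: 1.95 V_DS² − 10.64 V_DS + 9.38 = 0, giving V_DS = 1.11 V (the root below V_ov).
I_D = (9.38 − 1.11) / 0.891 = 9.29 mA.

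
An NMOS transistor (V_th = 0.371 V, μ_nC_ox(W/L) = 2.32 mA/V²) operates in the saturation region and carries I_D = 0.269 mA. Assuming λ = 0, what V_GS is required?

In saturation I_D = ½ k_n (V_GS − V_th)², so V_GS − V_th = √(2 I_D / k_n) = √(2 × 0.269 / 2.32) = 0.482 V.
V_GS = 0.371 + 0.482 = 0.853 V.

V_GS = 0.853 V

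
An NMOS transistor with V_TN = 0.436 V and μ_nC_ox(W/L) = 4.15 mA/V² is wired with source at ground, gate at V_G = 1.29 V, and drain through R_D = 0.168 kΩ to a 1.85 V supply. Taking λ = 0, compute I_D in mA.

V_GS = V_G = 1.29 V, so V_ov = 1.29 − 0.436 = 0.854 V.
Assume saturation: I_D = ½ k_n V_ov² = 0.5 × 4.15 × 0.854² = 1.51 mA, giving V_DS = V_DD − I_D R_D = 1.85 − 1.51 × 0.168 = 1.6 V.
V_DS = 1.6 V ≥ V_ov = 0.854 V, confirming saturation.

I_D = 1.51 mA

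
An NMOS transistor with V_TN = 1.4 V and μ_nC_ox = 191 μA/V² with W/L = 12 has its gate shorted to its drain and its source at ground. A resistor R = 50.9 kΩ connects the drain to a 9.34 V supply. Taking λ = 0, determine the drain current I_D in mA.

I_D = 0.149 mA

With gate tied to drain, V_GS = V_DS ≥ V_GS − V_TN, so the device is in saturation.
k_n = μ_nC_ox · (W/L) = 2.292 mA/V².
KCL at the drain: ½ k_n (V_GS − V_TN)² = (V_DD − V_GS)/R.
Let x = V_GS − 1.4. Then 58.3 x² + x − 7.94 = 0, giving x = 0.36 V (positive root), so V_GS = 1.76 V.
I_D = (V_DD − V_GS)/R = (9.34 − 1.76) / 50.9 = 0.149 mA.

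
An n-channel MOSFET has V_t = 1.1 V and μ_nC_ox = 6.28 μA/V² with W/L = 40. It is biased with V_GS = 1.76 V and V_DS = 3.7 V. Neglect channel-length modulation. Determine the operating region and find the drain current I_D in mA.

Saturation; I_D = 0.0547 mA

k_n = μ_nC_ox · (W/L) = 0.2512 mA/V².
V_ov = V_GS − V_t = 1.76 − 1.1 = 0.66 V.
Since V_DS = 3.7 V ≥ V_ov = 0.66 V, the device is in saturation.
I_D = ½ k_n V_ov² = 0.5 × 0.2512 × 0.66² = 0.0547 mA.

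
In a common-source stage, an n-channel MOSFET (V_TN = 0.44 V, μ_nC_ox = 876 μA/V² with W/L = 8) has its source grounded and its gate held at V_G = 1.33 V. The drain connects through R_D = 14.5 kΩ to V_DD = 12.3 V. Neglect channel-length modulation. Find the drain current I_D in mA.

V_GS = V_G = 1.33 V, so V_ov = 1.33 − 0.44 = 0.89 V.
k_n = μ_nC_ox · (W/L) = 7.008 mA/V².
Assume saturation: I_D = ½ k_n V_ov² = 0.5 × 7.008 × 0.89² = 2.78 mA, giving V_DS = V_DD − I_D R_D = 12.3 − 2.78 × 14.5 = -27.9 V.
But -27.9 V < V_ov = 0.89 V, so the device is actually in triode.
In triode I_D = k_n[V_ov V_DS − ½ V_DS²] and I_D = (V_DD − V_DS)/R_D. Equating: 50.8 V_DS² − 91.44 V_DS + 12.3 = 0, giving V_DS = 0.146 V (the root below V_ov).
I_D = (12.3 − 0.146) / 14.5 = 0.838 mA.

I_D = 0.838 mA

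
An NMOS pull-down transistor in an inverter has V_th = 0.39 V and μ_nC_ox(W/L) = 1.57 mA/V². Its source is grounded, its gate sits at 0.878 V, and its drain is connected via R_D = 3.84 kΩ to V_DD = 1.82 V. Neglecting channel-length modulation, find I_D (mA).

I_D = 0.187 mA

V_GS = V_G = 0.878 V, so V_ov = 0.878 − 0.39 = 0.488 V.
Assume saturation: I_D = ½ k_n V_ov² = 0.5 × 1.57 × 0.488² = 0.187 mA, giving V_DS = V_DD − I_D R_D = 1.82 − 0.187 × 3.84 = 1.1 V.
V_DS = 1.1 V ≥ V_ov = 0.488 V, confirming saturation.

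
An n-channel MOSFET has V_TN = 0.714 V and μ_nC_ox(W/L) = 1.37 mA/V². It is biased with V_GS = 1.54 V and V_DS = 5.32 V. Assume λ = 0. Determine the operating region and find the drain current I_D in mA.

V_ov = V_GS − V_TN = 1.54 − 0.714 = 0.826 V.
Since V_DS = 5.32 V ≥ V_ov = 0.826 V, the device is in saturation.
I_D = ½ k_n V_ov² = 0.5 × 1.37 × 0.826² = 0.467 mA.

Saturation; I_D = 0.467 mA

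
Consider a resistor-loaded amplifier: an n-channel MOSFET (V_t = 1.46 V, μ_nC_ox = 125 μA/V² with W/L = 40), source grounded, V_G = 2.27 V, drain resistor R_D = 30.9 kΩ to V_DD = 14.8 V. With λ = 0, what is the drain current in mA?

I_D = 0.475 mA

V_GS = V_G = 2.27 V, so V_ov = 2.27 − 1.46 = 0.81 V.
k_n = μ_nC_ox · (W/L) = 5 mA/V².
Assume saturation: I_D = ½ k_n V_ov² = 0.5 × 5 × 0.81² = 1.64 mA, giving V_DS = V_DD − I_D R_D = 14.8 − 1.64 × 30.9 = -35.9 V.
But -35.9 V < V_ov = 0.81 V, so the device is actually in triode.
In triode I_D = k_n[V_ov V_DS − ½ V_DS²] and I_D = (V_DD − V_DS)/R_D. Equating: 77.2 V_DS² − 126.1 V_DS + 14.8 = 0, giving V_DS = 0.127 V (the root below V_ov).
I_D = (14.8 − 0.127) / 30.9 = 0.475 mA.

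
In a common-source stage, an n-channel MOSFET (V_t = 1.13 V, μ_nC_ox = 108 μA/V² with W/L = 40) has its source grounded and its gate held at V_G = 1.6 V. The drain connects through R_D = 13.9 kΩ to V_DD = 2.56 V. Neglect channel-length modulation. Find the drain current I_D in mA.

I_D = 0.177 mA

V_GS = V_G = 1.6 V, so V_ov = 1.6 − 1.13 = 0.47 V.
k_n = μ_nC_ox · (W/L) = 4.32 mA/V².
Assume saturation: I_D = ½ k_n V_ov² = 0.5 × 4.32 × 0.47² = 0.477 mA, giving V_DS = V_DD − I_D R_D = 2.56 − 0.477 × 13.9 = -4.07 V.
But -4.07 V < V_ov = 0.47 V, so the device is actually in triode.
In triode I_D = k_n[V_ov V_DS − ½ V_DS²] and I_D = (V_DD − V_DS)/R_D. Equating: 30 V_DS² − 29.22 V_DS + 2.56 = 0, giving V_DS = 0.0973 V (the root below V_ov).
I_D = (2.56 − 0.0973) / 13.9 = 0.177 mA.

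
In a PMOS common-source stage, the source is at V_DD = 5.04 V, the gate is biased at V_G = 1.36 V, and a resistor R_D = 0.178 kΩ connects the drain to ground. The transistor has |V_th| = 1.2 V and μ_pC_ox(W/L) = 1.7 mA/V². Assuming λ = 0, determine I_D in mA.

I_D = 5.23 mA

V_SG = V_DD − V_G = 5.04 − 1.36 = 3.68 V, so V_ov = 3.68 − 1.2 = 2.48 V.
Assume saturation: I_D = ½ k_p V_ov² = 0.5 × 1.7 × 2.48² = 5.23 mA, giving V_SD = V_DD − I_D R_D = 5.04 − 5.23 × 0.178 = 4.11 V.
V_SD = 4.11 V ≥ V_ov = 2.48 V, confirming saturation.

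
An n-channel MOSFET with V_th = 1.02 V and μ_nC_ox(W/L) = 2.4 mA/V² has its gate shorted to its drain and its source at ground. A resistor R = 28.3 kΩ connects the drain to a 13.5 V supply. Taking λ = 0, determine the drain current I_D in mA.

I_D = 0.420 mA

With gate tied to drain, V_GS = V_DS ≥ V_GS − V_th, so the device is in saturation.
KCL at the drain: ½ k_n (V_GS − V_th)² = (V_DD − V_GS)/R.
Let x = V_GS − 1.02. Then 34 x² + x − 12.48 = 0, giving x = 0.592 V (positive root), so V_GS = 1.61 V.
I_D = (V_DD − V_GS)/R = (13.5 − 1.61) / 28.3 = 0.42 mA.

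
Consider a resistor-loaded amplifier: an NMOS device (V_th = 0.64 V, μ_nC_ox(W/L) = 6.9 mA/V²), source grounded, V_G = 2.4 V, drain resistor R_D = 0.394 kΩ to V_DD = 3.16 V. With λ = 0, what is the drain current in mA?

V_GS = V_G = 2.4 V, so V_ov = 2.4 − 0.64 = 1.76 V.
Assume saturation: I_D = ½ k_n V_ov² = 0.5 × 6.9 × 1.76² = 10.7 mA, giving V_DS = V_DD − I_D R_D = 3.16 − 10.7 × 0.394 = -1.05 V.
But -1.05 V < V_ov = 1.76 V, so the device is actually in triode.
In triode I_D = k_n[V_ov V_DS − ½ V_DS²] and I_D = (V_DD − V_DS)/R_D. Equating: 1.36 V_DS² − 5.785 V_DS + 3.16 = 0, giving V_DS = 0.644 V (the root below V_ov).
I_D = (3.16 − 0.644) / 0.394 = 6.39 mA.

I_D = 6.39 mA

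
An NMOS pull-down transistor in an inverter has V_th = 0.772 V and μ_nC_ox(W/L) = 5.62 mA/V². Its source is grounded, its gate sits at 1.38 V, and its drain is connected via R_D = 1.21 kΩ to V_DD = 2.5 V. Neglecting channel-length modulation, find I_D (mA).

V_GS = V_G = 1.38 V, so V_ov = 1.38 − 0.772 = 0.608 V.
Assume saturation: I_D = ½ k_n V_ov² = 0.5 × 5.62 × 0.608² = 1.04 mA, giving V_DS = V_DD − I_D R_D = 2.5 − 1.04 × 1.21 = 1.24 V.
V_DS = 1.24 V ≥ V_ov = 0.608 V, confirming saturation.

I_D = 1.04 mA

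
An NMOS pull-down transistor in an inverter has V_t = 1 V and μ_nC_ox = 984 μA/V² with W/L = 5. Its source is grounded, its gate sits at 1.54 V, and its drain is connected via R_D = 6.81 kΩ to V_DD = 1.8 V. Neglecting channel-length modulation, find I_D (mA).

I_D = 0.249 mA

V_GS = V_G = 1.54 V, so V_ov = 1.54 − 1 = 0.54 V.
k_n = μ_nC_ox · (W/L) = 4.92 mA/V².
Assume saturation: I_D = ½ k_n V_ov² = 0.5 × 4.92 × 0.54² = 0.717 mA, giving V_DS = V_DD − I_D R_D = 1.8 − 0.717 × 6.81 = -3.09 V.
But -3.09 V < V_ov = 0.54 V, so the device is actually in triode.
In triode I_D = k_n[V_ov V_DS − ½ V_DS²] and I_D = (V_DD − V_DS)/R_D. Equating: 16.8 V_DS² − 19.09 V_DS + 1.8 = 0, giving V_DS = 0.104 V (the root below V_ov).
I_D = (1.8 − 0.104) / 6.81 = 0.249 mA.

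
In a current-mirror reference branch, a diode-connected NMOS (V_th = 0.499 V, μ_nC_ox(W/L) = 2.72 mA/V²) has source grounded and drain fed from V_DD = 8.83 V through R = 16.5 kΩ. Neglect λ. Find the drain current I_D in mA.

With gate tied to drain, V_GS = V_DS ≥ V_GS − V_th, so the device is in saturation.
KCL at the drain: ½ k_n (V_GS − V_th)² = (V_DD − V_GS)/R.
Let x = V_GS − 0.499. Then 22.4 x² + x − 8.331 = 0, giving x = 0.587 V (positive root), so V_GS = 1.09 V.
I_D = (V_DD − V_GS)/R = (8.83 − 1.09) / 16.5 = 0.469 mA.

I_D = 0.469 mA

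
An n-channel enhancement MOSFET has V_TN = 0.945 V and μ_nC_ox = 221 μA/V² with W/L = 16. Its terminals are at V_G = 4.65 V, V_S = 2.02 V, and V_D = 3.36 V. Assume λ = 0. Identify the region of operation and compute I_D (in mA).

Triode; I_D = 4.81 mA

V_GS = V_G − V_S = 4.65 − 2.02 = 2.63 V; V_DS = V_D − V_S = 3.36 − 2.02 = 1.34 V.
k_n = μ_nC_ox · (W/L) = 3.536 mA/V².
V_ov = V_GS − V_TN = 2.63 − 0.945 = 1.69 V.
Since V_DS = 1.34 V < V_ov = 1.69 V, the device is in the triode region.
I_D = k_n [V_ov · V_DS − ½ V_DS²] = 3.536 × [1.69 × 1.34 − 0.5 × 1.34²] = 4.81 mA.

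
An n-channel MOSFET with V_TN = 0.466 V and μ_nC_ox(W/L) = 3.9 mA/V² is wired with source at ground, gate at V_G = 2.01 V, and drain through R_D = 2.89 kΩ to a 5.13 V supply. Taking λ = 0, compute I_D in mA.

V_GS = V_G = 2.01 V, so V_ov = 2.01 − 0.466 = 1.54 V.
Assume saturation: I_D = ½ k_n V_ov² = 0.5 × 3.9 × 1.54² = 4.65 mA, giving V_DS = V_DD − I_D R_D = 5.13 − 4.65 × 2.89 = -8.3 V.
But -8.3 V < V_ov = 1.54 V, so the device is actually in triode.
In triode I_D = k_n[V_ov V_DS − ½ V_DS²] and I_D = (V_DD − V_DS)/R_D. Equating: 5.64 V_DS² − 18.4 V_DS + 5.13 = 0, giving V_DS = 0.308 V (the root below V_ov).
I_D = (5.13 − 0.308) / 2.89 = 1.67 mA.

I_D = 1.67 mA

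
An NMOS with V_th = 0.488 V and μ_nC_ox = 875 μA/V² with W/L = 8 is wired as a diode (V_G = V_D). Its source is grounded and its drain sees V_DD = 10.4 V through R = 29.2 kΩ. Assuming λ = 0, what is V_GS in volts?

V_GS = 0.795 V

With gate tied to drain, V_GS = V_DS ≥ V_GS − V_th, so the device is in saturation.
k_n = μ_nC_ox · (W/L) = 7 mA/V².
KCL at the drain: ½ k_n (V_GS − V_th)² = (V_DD − V_GS)/R.
Let x = V_GS − 0.488. Then 102 x² + x − 9.912 = 0, giving x = 0.307 V (positive root), so V_GS = 0.795 V.
I_D = (V_DD − V_GS)/R = (10.4 − 0.795) / 29.2 = 0.329 mA.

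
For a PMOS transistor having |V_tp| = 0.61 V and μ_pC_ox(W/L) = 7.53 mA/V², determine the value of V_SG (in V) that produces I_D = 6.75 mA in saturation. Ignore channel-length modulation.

In saturation I_D = ½ k_p (V_SG − |V_tp|)², so V_SG − |V_tp| = √(2 I_D / k_p) = √(2 × 6.75 / 7.53) = 1.34 V.
V_SG = 0.61 + 1.34 = 1.95 V.

V_SG = 1.95 V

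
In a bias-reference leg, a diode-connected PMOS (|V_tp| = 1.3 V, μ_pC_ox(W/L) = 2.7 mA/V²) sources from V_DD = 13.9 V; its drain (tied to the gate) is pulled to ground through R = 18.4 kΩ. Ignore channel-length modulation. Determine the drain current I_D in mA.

With gate tied to drain, V_SG = V_SD ≥ V_SG − |V_tp|, so the device is in saturation.
KCL at the drain: ½ k_p (V_SG − |V_tp|)² = (V_DD − V_SG)/R.
Let x = V_SG − 1.3. Then 24.8 x² + x − 12.6 = 0, giving x = 0.692 V (positive root), so V_SG = 1.99 V.
I_D = (V_DD − V_SG)/R = (13.9 − 1.99) / 18.4 = 0.647 mA.

I_D = 0.647 mA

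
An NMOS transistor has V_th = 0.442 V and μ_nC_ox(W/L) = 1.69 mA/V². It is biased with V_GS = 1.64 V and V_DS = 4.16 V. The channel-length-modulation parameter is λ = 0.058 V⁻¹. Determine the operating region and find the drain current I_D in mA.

V_ov = V_GS − V_th = 1.64 − 0.442 = 1.2 V.
Since V_DS = 4.16 V ≥ V_ov = 1.2 V, the device is in saturation.
I_D = ½ k_n V_ov² (1 + λ V_DS) = 0.5 × 1.69 × 1.2² × (1 + 0.058 × 4.16) = 1.51 mA.

Saturation; I_D = 1.51 mA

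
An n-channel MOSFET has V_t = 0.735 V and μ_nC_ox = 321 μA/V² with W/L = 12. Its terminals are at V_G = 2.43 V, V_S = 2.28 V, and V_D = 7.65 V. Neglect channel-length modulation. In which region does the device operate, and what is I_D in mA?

Cutoff; I_D = 0 mA

V_GS = V_G − V_S = 2.43 − 2.28 = 0.15 V; V_DS = V_D − V_S = 7.65 − 2.28 = 5.37 V.
V_GS = 0.15 V < V_t = 0.735 V, so the transistor is in cutoff.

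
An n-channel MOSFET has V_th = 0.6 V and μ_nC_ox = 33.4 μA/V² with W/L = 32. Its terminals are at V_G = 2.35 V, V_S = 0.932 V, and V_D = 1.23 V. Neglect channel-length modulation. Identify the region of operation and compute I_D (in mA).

V_GS = V_G − V_S = 2.35 − 0.932 = 1.42 V; V_DS = V_D − V_S = 1.23 − 0.932 = 0.298 V.
k_n = μ_nC_ox · (W/L) = 1.069 mA/V².
V_ov = V_GS − V_th = 1.42 − 0.6 = 0.818 V.
Since V_DS = 0.298 V < V_ov = 0.818 V, the device is in the triode region.
I_D = k_n [V_ov · V_DS − ½ V_DS²] = 1.069 × [0.818 × 0.298 − 0.5 × 0.298²] = 0.213 mA.

Triode; I_D = 0.213 mA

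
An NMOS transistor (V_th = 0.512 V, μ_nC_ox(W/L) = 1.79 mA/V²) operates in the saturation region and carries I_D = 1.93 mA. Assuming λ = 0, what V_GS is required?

In saturation I_D = ½ k_n (V_GS − V_th)², so V_GS − V_th = √(2 I_D / k_n) = √(2 × 1.93 / 1.79) = 1.47 V.
V_GS = 0.512 + 1.47 = 1.98 V.

V_GS = 1.98 V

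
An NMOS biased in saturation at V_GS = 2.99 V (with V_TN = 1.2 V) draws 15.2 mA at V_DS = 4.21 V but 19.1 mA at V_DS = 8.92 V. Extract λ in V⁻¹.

λ = 0.0707 V⁻¹

With V_GS fixed, I_D ∝ (1 + λ V_DS) in saturation, so I_D2/I_D1 = (1 + λ V_DS2)/(1 + λ V_DS1).
19.1/15.2 = 1.257 = (1 + 8.92 λ)/(1 + 4.21 λ).
Solving: λ (I_D1 V_DS2 − I_D2 V_DS1) = I_D2 − I_D1, so λ = (19.1 − 15.2) / (15.2 × 8.92 − 19.1 × 4.21) = 3.9 / 55.2 = 0.0707 V⁻¹.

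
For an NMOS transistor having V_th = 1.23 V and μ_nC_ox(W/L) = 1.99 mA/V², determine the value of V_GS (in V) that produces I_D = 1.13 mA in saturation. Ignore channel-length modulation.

In saturation I_D = ½ k_n (V_GS − V_th)², so V_GS − V_th = √(2 I_D / k_n) = √(2 × 1.13 / 1.99) = 1.07 V.
V_GS = 1.23 + 1.07 = 2.3 V.

V_GS = 2.30 V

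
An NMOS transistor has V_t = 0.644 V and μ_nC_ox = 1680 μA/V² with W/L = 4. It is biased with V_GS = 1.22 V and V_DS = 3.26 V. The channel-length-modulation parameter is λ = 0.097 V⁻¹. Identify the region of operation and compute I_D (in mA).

k_n = μ_nC_ox · (W/L) = 6.72 mA/V².
V_ov = V_GS − V_t = 1.22 − 0.644 = 0.576 V.
Since V_DS = 3.26 V ≥ V_ov = 0.576 V, the device is in saturation.
I_D = ½ k_n V_ov² (1 + λ V_DS) = 0.5 × 6.72 × 0.576² × (1 + 0.097 × 3.26) = 1.47 mA.

Saturation; I_D = 1.47 mA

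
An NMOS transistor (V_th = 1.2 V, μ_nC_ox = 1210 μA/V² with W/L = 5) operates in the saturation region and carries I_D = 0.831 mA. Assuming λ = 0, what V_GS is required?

k_n = μ_nC_ox · (W/L) = 6.05 mA/V².
In saturation I_D = ½ k_n (V_GS − V_th)², so V_GS − V_th = √(2 I_D / k_n) = √(2 × 0.831 / 6.05) = 0.524 V.
V_GS = 1.2 + 0.524 = 1.72 V.

V_GS = 1.72 V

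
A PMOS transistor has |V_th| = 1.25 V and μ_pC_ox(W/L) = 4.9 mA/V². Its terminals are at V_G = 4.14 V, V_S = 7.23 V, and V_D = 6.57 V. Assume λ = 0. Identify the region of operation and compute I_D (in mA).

V_SG = V_S − V_G = 7.23 − 4.14 = 3.09 V; V_SD = V_S − V_D = 7.23 − 6.57 = 0.66 V.
V_ov = V_SG − |V_th| = 3.09 − 1.25 = 1.84 V.
Since V_SD = 0.66 V < V_ov = 1.84 V, the device is in the triode region.
I_D = k_p [V_ov · V_SD − ½ V_SD²] = 4.9 × [1.84 × 0.66 − 0.5 × 0.66²] = 4.88 mA.

Triode; I_D = 4.88 mA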